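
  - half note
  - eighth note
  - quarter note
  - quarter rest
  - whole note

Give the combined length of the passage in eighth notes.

In eighth notes: half note = 4; eighth note = 1; quarter note = 2; quarter rest = 2; whole note = 8.
Altogether 4 + 1 + 2 + 2 + 8 = 17 eighth notes.

17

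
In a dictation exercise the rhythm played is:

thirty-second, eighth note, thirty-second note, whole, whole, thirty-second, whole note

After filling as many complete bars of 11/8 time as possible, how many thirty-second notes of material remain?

15

One bar of 11/8 = 44 thirty-second notes.
Working in thirty-second notes: thirty-second = 1; eighth note = 4; thirty-second note = 1; whole = 32; whole = 32; thirty-second = 1; whole note = 32.
Adding: 1 + 4 + 1 + 32 + 32 + 1 + 32 = 103.
103 ÷ 44 = 2 complete bars with 15 thirty-second notes remaining.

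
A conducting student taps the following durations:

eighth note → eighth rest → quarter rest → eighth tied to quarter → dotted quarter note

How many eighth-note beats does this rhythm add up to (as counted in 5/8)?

One eighth-note beat = 2 sixteenth notes.
Express everything in sixteenth notes: eighth note = 2; eighth rest = 2; quarter rest = 4; eighth tied to quarter (eighth + quarter) = 6; dotted quarter note = 6.
Total: 2 + 2 + 4 + 6 + 6 = 20.
20 ÷ 2 = 10 beats.

10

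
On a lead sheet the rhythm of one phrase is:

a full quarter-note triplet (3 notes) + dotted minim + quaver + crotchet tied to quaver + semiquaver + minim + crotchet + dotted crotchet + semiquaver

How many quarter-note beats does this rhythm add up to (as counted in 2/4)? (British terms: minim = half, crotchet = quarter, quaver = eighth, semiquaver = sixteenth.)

12

One quarter-note beat = 4 sixteenth notes.
Express everything in sixteenth notes: a full quarter-note triplet (3 notes) (three triplet quarters span one half) = 8; dotted minim = 12; quaver = 2; crotchet tied to quaver (crotchet + quaver) = 6; semiquaver = 1; minim = 8; crotchet = 4; dotted crotchet = 6; semiquaver = 1.
Altogether 8 + 12 + 2 + 6 + 1 + 8 + 4 + 6 + 1 = 48.
48 ÷ 4 = 12 beats.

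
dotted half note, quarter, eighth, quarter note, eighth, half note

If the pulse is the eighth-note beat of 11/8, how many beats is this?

16

One eighth-note beat = 2 sixteenth notes.
Express everything in sixteenth notes: dotted half note = 12; quarter = 4; eighth = 2; quarter note = 4; eighth = 2; half note = 8.
Adding: 12 + 4 + 2 + 4 + 2 + 8 = 32.
32 ÷ 2 = 16 beats.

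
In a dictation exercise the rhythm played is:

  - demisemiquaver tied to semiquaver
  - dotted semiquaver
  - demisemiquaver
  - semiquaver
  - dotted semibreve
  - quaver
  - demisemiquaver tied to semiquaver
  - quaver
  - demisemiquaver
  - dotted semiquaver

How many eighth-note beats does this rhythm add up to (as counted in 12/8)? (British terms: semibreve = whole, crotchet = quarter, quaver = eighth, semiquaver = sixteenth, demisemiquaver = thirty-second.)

One eighth-note beat = 4 thirty-second notes.
In thirty-second notes: demisemiquaver tied to semiquaver (demisemiquaver + semiquaver) = 3; dotted semiquaver = 3; demisemiquaver = 1; semiquaver = 2; dotted semibreve = 48; quaver = 4; demisemiquaver tied to semiquaver (demisemiquaver + semiquaver) = 3; quaver = 4; demisemiquaver = 1; dotted semiquaver = 3.
Altogether 3 + 3 + 1 + 2 + 48 + 4 + 3 + 4 + 1 + 3 = 72.
72 ÷ 4 = 18 beats.

18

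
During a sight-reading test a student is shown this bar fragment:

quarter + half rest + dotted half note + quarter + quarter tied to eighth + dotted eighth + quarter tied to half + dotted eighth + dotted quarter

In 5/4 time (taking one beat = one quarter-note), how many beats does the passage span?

One quarter-note beat = 4 sixteenth notes.
Working in sixteenth notes: quarter = 4; half rest = 8; dotted half note = 12; quarter = 4; quarter tied to eighth (quarter + eighth) = 6; dotted eighth = 3; quarter tied to half (quarter + half) = 12; dotted eighth = 3; dotted quarter = 6.
Sum: 4 + 8 + 12 + 4 + 6 + 3 + 12 + 3 + 6 = 58.
58 ÷ 4 = 14.5 beats.

14.5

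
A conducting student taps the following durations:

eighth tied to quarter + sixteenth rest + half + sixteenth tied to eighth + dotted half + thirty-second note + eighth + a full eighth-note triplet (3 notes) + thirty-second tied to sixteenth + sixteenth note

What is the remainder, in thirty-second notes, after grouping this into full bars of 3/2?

One bar of 3/2 = 48 thirty-second notes.
In thirty-second notes: eighth tied to quarter (eighth + quarter) = 12; sixteenth rest = 2; half = 16; sixteenth tied to eighth (sixteenth + eighth) = 6; dotted half = 24; thirty-second note = 1; eighth = 4; a full eighth-note triplet (3 notes) (three triplet eighths span one quarter) = 8; thirty-second tied to sixteenth (thirty-second + sixteenth) = 3; sixteenth note = 2.
Altogether 12 + 2 + 16 + 6 + 24 + 1 + 4 + 8 + 3 + 2 = 78.
78 ÷ 48 = 1 complete bar with 30 thirty-second notes remaining.

30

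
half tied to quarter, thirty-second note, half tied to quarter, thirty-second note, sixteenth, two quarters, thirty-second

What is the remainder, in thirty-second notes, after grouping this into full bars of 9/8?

One bar of 9/8 = 36 thirty-second notes.
Express everything in thirty-second notes: half tied to quarter (half + quarter) = 24; thirty-second note = 1; half tied to quarter (half + quarter) = 24; thirty-second note = 1; sixteenth = 2; quarter = 8; quarter = 8; thirty-second = 1.
Altogether 24 + 1 + 24 + 1 + 2 + 8 + 8 + 1 = 69.
69 ÷ 36 = 1 complete bar with 33 thirty-second notes remaining.

33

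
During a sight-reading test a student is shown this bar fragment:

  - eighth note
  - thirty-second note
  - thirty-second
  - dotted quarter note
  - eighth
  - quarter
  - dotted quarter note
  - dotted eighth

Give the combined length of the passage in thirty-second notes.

48

Each duration in thirty-second notes: eighth note = 4; thirty-second note = 1; thirty-second = 1; dotted quarter note = 12; eighth = 4; quarter = 8; dotted quarter note = 12; dotted eighth = 6.
Adding: 4 + 1 + 1 + 12 + 4 + 8 + 12 + 6 = 48 thirty-second notes.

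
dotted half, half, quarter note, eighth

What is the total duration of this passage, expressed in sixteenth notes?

26

Express everything in sixteenth notes: dotted half = 12; half = 8; quarter note = 4; eighth = 2.
Adding: 12 + 8 + 4 + 2 = 26 sixteenth notes.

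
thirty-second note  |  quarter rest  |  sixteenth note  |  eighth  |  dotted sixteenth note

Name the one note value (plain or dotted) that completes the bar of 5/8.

sixteenth note

The bar of 5/8 = 20 thirty-second notes.
Express everything in thirty-second notes: thirty-second note = 1; quarter rest = 8; sixteenth note = 2; eighth = 4; dotted sixteenth note = 3.
Altogether 1 + 8 + 2 + 4 + 3 = 18.
Remaining: 20 − 18 = 2 thirty-second notes, which is a sixteenth note.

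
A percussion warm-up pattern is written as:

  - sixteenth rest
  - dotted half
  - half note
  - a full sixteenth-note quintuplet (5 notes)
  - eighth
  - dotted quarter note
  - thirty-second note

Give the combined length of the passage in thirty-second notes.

Express everything in thirty-second notes: sixteenth rest = 2; dotted half = 24; half note = 16; a full sixteenth-note quintuplet (5 notes) (five quintuplet sixteenths span one quarter) = 8; eighth = 4; dotted quarter note = 12; thirty-second note = 1.
Altogether 2 + 24 + 16 + 8 + 4 + 12 + 1 = 67 thirty-second notes.

67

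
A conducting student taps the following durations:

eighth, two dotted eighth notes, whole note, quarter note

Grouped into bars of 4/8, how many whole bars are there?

One bar of 4/8 = 8 sixteenth notes.
Express everything in sixteenth notes: eighth = 2; dotted eighth note = 3; dotted eighth note = 3; whole note = 16; quarter note = 4.
Sum: 2 + 3 + 3 + 16 + 4 = 28.
28 ÷ 8 = 3 complete bars with 4 left over.

3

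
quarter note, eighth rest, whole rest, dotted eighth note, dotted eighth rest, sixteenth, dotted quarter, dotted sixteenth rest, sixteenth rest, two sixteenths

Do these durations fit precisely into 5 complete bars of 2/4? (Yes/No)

One bar of 2/4 = 16 thirty-second notes, so 5 bars = 80.
Convert each value to thirty-second notes: quarter note = 8; eighth rest = 4; whole rest = 32; dotted eighth note = 6; dotted eighth rest = 6; sixteenth = 2; dotted quarter = 12; dotted sixteenth rest = 3; sixteenth rest = 2; sixteenth = 2; sixteenth = 2.
Sum: 8 + 4 + 32 + 6 + 6 + 2 + 12 + 3 + 2 + 2 + 2 = 79.
79 falls short of 80, so the answer is No.

No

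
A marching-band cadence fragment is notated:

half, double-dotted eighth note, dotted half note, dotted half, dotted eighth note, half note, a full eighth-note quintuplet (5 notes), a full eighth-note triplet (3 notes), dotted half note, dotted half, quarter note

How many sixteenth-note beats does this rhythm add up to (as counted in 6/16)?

One sixteenth-note beat = 2 thirty-second notes.
Convert each value to thirty-second notes: half = 16; double-dotted eighth note = 7; dotted half note = 24; dotted half = 24; dotted eighth note = 6; half note = 16; a full eighth-note quintuplet (5 notes) (five quintuplet eighths span one half) = 16; a full eighth-note triplet (3 notes) (three triplet eighths span one quarter) = 8; dotted half note = 24; dotted half = 24; quarter note = 8.
Total: 16 + 7 + 24 + 24 + 6 + 16 + 16 + 8 + 24 + 24 + 8 = 173.
173 ÷ 2 = 86.5 beats.

86.5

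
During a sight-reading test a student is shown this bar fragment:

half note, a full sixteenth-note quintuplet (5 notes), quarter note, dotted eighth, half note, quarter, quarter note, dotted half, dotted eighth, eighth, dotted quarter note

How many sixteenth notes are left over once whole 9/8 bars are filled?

One bar of 9/8 = 18 sixteenth notes.
Convert each value to sixteenth notes: half note = 8; a full sixteenth-note quintuplet (5 notes) (five quintuplet sixteenths span one quarter) = 4; quarter note = 4; dotted eighth = 3; half note = 8; quarter = 4; quarter note = 4; dotted half = 12; dotted eighth = 3; eighth = 2; dotted quarter note = 6.
Sum: 8 + 4 + 4 + 3 + 8 + 4 + 4 + 12 + 3 + 2 + 6 = 58.
58 ÷ 18 = 3 complete bars with 4 sixteenth notes remaining.

4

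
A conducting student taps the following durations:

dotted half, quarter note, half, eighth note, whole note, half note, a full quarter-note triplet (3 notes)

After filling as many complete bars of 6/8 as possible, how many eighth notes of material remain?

One bar of 6/8 = 6 eighth notes.
Convert each value to eighth notes: dotted half = 6; quarter note = 2; half = 4; eighth note = 1; whole note = 8; half note = 4; a full quarter-note triplet (3 notes) (three triplet quarters span one half) = 4.
Adding: 6 + 2 + 4 + 1 + 8 + 4 + 4 = 29.
29 ÷ 6 = 4 complete bars with 5 eighth notes remaining.

5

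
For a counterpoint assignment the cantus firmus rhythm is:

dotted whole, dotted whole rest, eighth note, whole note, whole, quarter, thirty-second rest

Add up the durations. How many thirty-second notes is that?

Each duration in thirty-second notes: dotted whole = 48; dotted whole rest = 48; eighth note = 4; whole note = 32; whole = 32; quarter = 8; thirty-second rest = 1.
Altogether 48 + 48 + 4 + 32 + 32 + 8 + 1 = 173 thirty-second notes.

173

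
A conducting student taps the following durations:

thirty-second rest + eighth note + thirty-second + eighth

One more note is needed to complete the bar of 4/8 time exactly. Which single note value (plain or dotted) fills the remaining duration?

dotted eighth note

The bar of 4/8 = 16 thirty-second notes.
In thirty-second notes: thirty-second rest = 1; eighth note = 4; thirty-second = 1; eighth = 4.
Altogether 1 + 4 + 1 + 4 = 10.
Remaining: 16 − 10 = 6 thirty-second notes, which is a dotted eighth note.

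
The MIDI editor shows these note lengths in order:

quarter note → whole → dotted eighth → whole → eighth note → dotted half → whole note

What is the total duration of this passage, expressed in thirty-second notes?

138

Express everything in thirty-second notes: quarter note = 8; whole = 32; dotted eighth = 6; whole = 32; eighth note = 4; dotted half = 24; whole note = 32.
Sum: 8 + 32 + 6 + 32 + 4 + 24 + 32 = 138 thirty-second notes.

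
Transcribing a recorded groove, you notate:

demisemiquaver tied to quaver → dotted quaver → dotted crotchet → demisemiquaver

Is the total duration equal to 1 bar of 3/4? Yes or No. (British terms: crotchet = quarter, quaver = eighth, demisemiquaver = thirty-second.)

Yes

One bar of 3/4 = 24 thirty-second notes.
Express everything in thirty-second notes: demisemiquaver tied to quaver (demisemiquaver + quaver) = 5; dotted quaver = 6; dotted crotchet = 12; demisemiquaver = 1.
Sum: 5 + 6 + 12 + 1 = 24.
24 equals 24, so the answer is Yes.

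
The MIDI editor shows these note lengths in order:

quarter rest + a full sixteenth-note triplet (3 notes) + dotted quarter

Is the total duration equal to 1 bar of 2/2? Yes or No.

One bar of 2/2 = 8 eighth notes.
In eighth notes: quarter rest = 2; a full sixteenth-note triplet (3 notes) (three triplet sixteenths span one eighth) = 1; dotted quarter = 3.
Adding: 2 + 1 + 3 = 6.
6 falls short of 8, so the answer is No.

No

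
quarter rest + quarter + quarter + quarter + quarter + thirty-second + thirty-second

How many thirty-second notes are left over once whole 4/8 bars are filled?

10

One bar of 4/8 = 16 thirty-second notes.
Express everything in thirty-second notes: quarter rest = 8; quarter = 8; quarter = 8; quarter = 8; quarter = 8; thirty-second = 1; thirty-second = 1.
Altogether 8 + 8 + 8 + 8 + 8 + 1 + 1 = 42.
42 ÷ 16 = 2 complete bars with 10 thirty-second notes remaining.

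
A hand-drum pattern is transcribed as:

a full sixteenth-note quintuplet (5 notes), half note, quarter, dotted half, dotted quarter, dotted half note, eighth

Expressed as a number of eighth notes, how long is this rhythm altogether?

24

Each duration in eighth notes: a full sixteenth-note quintuplet (5 notes) (five quintuplet sixteenths span one quarter) = 2; half note = 4; quarter = 2; dotted half = 6; dotted quarter = 3; dotted half note = 6; eighth = 1.
Total: 2 + 4 + 2 + 6 + 3 + 6 + 1 = 24 eighth notes.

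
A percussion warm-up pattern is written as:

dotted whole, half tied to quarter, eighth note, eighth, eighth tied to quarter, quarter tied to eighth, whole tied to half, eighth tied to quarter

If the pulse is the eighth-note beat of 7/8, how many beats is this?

41

One eighth-note beat = 2 sixteenth notes.
Convert each value to sixteenth notes: dotted whole = 24; half tied to quarter (half + quarter) = 12; eighth note = 2; eighth = 2; eighth tied to quarter (eighth + quarter) = 6; quarter tied to eighth (quarter + eighth) = 6; whole tied to half (whole + half) = 24; eighth tied to quarter (eighth + quarter) = 6.
Altogether 24 + 12 + 2 + 2 + 6 + 6 + 24 + 6 = 82.
82 ÷ 2 = 41 beats.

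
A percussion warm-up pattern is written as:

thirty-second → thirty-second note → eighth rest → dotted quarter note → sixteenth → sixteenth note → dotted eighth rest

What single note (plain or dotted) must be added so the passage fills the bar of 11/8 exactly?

The bar of 11/8 = 44 thirty-second notes.
Express everything in thirty-second notes: thirty-second = 1; thirty-second note = 1; eighth rest = 4; dotted quarter note = 12; sixteenth = 2; sixteenth note = 2; dotted eighth rest = 6.
Altogether 1 + 1 + 4 + 12 + 2 + 2 + 6 = 28.
Remaining: 44 − 28 = 16 thirty-second notes, which is a half note.

half note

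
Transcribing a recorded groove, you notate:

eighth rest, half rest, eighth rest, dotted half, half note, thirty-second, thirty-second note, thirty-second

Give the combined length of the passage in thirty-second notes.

Convert each value to thirty-second notes: eighth rest = 4; half rest = 16; eighth rest = 4; dotted half = 24; half note = 16; thirty-second = 1; thirty-second note = 1; thirty-second = 1.
Adding: 4 + 16 + 4 + 24 + 16 + 1 + 1 + 1 = 67 thirty-second notes.

67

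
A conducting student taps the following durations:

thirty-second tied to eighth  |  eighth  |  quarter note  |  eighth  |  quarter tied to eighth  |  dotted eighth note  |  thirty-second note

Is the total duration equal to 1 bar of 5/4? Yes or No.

Yes

One bar of 5/4 = 40 thirty-second notes.
Working in thirty-second notes: thirty-second tied to eighth (thirty-second + eighth) = 5; eighth = 4; quarter note = 8; eighth = 4; quarter tied to eighth (quarter + eighth) = 12; dotted eighth note = 6; thirty-second note = 1.
Sum: 5 + 4 + 8 + 4 + 12 + 6 + 1 = 40.
40 equals 40, so the answer is Yes.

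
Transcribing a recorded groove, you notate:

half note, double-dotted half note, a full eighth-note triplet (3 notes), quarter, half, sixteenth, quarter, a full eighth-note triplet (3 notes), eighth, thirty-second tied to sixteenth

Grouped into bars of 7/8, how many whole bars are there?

3

One bar of 7/8 = 28 thirty-second notes.
In thirty-second notes: half note = 16; double-dotted half note = 28; a full eighth-note triplet (3 notes) (three triplet eighths span one quarter) = 8; quarter = 8; half = 16; sixteenth = 2; quarter = 8; a full eighth-note triplet (3 notes) (three triplet eighths span one quarter) = 8; eighth = 4; thirty-second tied to sixteenth (thirty-second + sixteenth) = 3.
Altogether 16 + 28 + 8 + 8 + 16 + 2 + 8 + 8 + 4 + 3 = 101.
101 ÷ 28 = 3 complete bars with 17 left over.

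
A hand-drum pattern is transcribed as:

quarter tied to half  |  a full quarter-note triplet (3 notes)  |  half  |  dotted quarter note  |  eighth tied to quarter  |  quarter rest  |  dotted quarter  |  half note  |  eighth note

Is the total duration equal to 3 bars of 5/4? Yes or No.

Yes

One bar of 5/4 = 10 eighth notes, so 3 bars = 30.
In eighth notes: quarter tied to half (quarter + half) = 6; a full quarter-note triplet (3 notes) (three triplet quarters span one half) = 4; half = 4; dotted quarter note = 3; eighth tied to quarter (eighth + quarter) = 3; quarter rest = 2; dotted quarter = 3; half note = 4; eighth note = 1.
Total: 6 + 4 + 4 + 3 + 3 + 2 + 3 + 4 + 1 = 30.
30 equals 30, so the answer is Yes.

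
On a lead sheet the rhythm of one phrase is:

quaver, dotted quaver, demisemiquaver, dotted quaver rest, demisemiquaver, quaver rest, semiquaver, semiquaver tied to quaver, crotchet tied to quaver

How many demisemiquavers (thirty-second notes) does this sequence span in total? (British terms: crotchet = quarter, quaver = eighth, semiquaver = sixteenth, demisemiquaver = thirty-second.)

42

Express everything in thirty-second notes: quaver = 4; dotted quaver = 6; demisemiquaver = 1; dotted quaver rest = 6; demisemiquaver = 1; quaver rest = 4; semiquaver = 2; semiquaver tied to quaver (semiquaver + quaver) = 6; crotchet tied to quaver (crotchet + quaver) = 12.
Adding: 4 + 6 + 1 + 6 + 1 + 4 + 2 + 6 + 12 = 42 thirty-second notes.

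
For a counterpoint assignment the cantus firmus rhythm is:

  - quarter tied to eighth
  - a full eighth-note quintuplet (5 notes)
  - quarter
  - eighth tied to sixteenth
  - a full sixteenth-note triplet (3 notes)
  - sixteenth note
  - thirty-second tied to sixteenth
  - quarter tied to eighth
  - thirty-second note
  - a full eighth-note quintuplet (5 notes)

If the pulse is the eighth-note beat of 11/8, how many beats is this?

One eighth-note beat = 4 thirty-second notes.
Express everything in thirty-second notes: quarter tied to eighth (quarter + eighth) = 12; a full eighth-note quintuplet (5 notes) (five quintuplet eighths span one half) = 16; quarter = 8; eighth tied to sixteenth (eighth + sixteenth) = 6; a full sixteenth-note triplet (3 notes) (three triplet sixteenths span one eighth) = 4; sixteenth note = 2; thirty-second tied to sixteenth (thirty-second + sixteenth) = 3; quarter tied to eighth (quarter + eighth) = 12; thirty-second note = 1; a full eighth-note quintuplet (5 notes) (five quintuplet eighths span one half) = 16.
Total: 12 + 16 + 8 + 6 + 4 + 2 + 3 + 12 + 1 + 16 = 80.
80 ÷ 4 = 20 beats.

20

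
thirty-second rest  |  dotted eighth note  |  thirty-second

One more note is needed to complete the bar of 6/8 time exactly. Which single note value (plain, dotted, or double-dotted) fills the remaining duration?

The bar of 6/8 = 24 thirty-second notes.
In thirty-second notes: thirty-second rest = 1; dotted eighth note = 6; thirty-second = 1.
Total: 1 + 6 + 1 = 8.
Remaining: 24 − 8 = 16 thirty-second notes, which is a half note.

half note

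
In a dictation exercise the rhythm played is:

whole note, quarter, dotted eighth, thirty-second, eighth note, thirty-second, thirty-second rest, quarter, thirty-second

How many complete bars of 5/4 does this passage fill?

1

One bar of 5/4 = 40 thirty-second notes.
Each duration in thirty-second notes: whole note = 32; quarter = 8; dotted eighth = 6; thirty-second = 1; eighth note = 4; thirty-second = 1; thirty-second rest = 1; quarter = 8; thirty-second = 1.
Sum: 32 + 8 + 6 + 1 + 4 + 1 + 1 + 8 + 1 = 62.
62 ÷ 40 = 1 complete bar with 22 left over.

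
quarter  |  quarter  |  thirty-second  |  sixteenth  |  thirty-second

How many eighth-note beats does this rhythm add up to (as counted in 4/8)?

One eighth-note beat = 4 thirty-second notes.
Convert each value to thirty-second notes: quarter = 8; quarter = 8; thirty-second = 1; sixteenth = 2; thirty-second = 1.
Total: 8 + 8 + 1 + 2 + 1 = 20.
20 ÷ 4 = 5 beats.

5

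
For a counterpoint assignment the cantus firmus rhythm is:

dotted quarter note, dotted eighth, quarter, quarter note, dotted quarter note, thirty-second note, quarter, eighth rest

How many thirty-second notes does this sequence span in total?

In thirty-second notes: dotted quarter note = 12; dotted eighth = 6; quarter = 8; quarter note = 8; dotted quarter note = 12; thirty-second note = 1; quarter = 8; eighth rest = 4.
Sum: 12 + 6 + 8 + 8 + 12 + 1 + 8 + 4 = 59 thirty-second notes.

59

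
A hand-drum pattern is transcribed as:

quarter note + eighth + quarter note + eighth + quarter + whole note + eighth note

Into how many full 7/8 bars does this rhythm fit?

2

One bar of 7/8 = 7 eighth notes.
Working in eighth notes: quarter note = 2; eighth = 1; quarter note = 2; eighth = 1; quarter = 2; whole note = 8; eighth note = 1.
Sum: 2 + 1 + 2 + 1 + 2 + 8 + 1 = 17.
17 ÷ 7 = 2 complete bars with 3 left over.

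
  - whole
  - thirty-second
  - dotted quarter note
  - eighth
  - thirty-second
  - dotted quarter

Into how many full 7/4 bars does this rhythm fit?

One bar of 7/4 = 56 thirty-second notes.
Express everything in thirty-second notes: whole = 32; thirty-second = 1; dotted quarter note = 12; eighth = 4; thirty-second = 1; dotted quarter = 12.
Sum: 32 + 1 + 12 + 4 + 1 + 12 = 62.
62 ÷ 56 = 1 complete bar with 6 left over.

1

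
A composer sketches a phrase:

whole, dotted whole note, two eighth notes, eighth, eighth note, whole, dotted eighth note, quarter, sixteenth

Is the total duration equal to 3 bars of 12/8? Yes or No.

One bar of 12/8 = 24 sixteenth notes, so 3 bars = 72.
Express everything in sixteenth notes: whole = 16; dotted whole note = 24; eighth note = 2; eighth note = 2; eighth = 2; eighth note = 2; whole = 16; dotted eighth note = 3; quarter = 4; sixteenth = 1.
Altogether 16 + 24 + 2 + 2 + 2 + 2 + 16 + 3 + 4 + 1 = 72.
72 equals 72, so the answer is Yes.

Yes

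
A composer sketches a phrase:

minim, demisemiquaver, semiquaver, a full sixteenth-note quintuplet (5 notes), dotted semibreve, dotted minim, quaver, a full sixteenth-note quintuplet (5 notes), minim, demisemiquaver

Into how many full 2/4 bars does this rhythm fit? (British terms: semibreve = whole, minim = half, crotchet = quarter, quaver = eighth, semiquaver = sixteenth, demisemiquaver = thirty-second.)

8

One bar of 2/4 = 16 thirty-second notes.
Express everything in thirty-second notes: minim = 16; demisemiquaver = 1; semiquaver = 2; a full sixteenth-note quintuplet (5 notes) (five quintuplet sixteenths span one quarter) = 8; dotted semibreve = 48; dotted minim = 24; quaver = 4; a full sixteenth-note quintuplet (5 notes) (five quintuplet sixteenths span one quarter) = 8; minim = 16; demisemiquaver = 1.
Adding: 16 + 1 + 2 + 8 + 48 + 24 + 4 + 8 + 16 + 1 = 128.
128 ÷ 16 = 8 complete bars with 0 left over.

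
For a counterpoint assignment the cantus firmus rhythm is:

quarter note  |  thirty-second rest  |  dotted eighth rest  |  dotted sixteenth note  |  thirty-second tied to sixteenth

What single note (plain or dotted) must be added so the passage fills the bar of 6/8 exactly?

dotted sixteenth note

The bar of 6/8 = 24 thirty-second notes.
Express everything in thirty-second notes: quarter note = 8; thirty-second rest = 1; dotted eighth rest = 6; dotted sixteenth note = 3; thirty-second tied to sixteenth (thirty-second + sixteenth) = 3.
Altogether 8 + 1 + 6 + 3 + 3 = 21.
Remaining: 24 − 21 = 3 thirty-second notes, which is a dotted sixteenth note.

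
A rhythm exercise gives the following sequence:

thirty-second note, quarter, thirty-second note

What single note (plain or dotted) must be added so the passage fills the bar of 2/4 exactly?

dotted eighth note

The bar of 2/4 = 16 thirty-second notes.
Each duration in thirty-second notes: thirty-second note = 1; quarter = 8; thirty-second note = 1.
Total: 1 + 8 + 1 = 10.
Remaining: 16 − 10 = 6 thirty-second notes, which is a dotted eighth note.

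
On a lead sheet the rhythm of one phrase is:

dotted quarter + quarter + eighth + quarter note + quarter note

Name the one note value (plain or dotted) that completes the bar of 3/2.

The bar of 3/2 = 12 eighth notes.
Working in eighth notes: dotted quarter = 3; quarter = 2; eighth = 1; quarter note = 2; quarter note = 2.
Adding: 3 + 2 + 1 + 2 + 2 = 10.
Remaining: 12 − 10 = 2 eighth notes, which is a quarter note.

quarter note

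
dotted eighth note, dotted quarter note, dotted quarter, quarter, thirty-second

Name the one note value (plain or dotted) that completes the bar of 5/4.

thirty-second note

The bar of 5/4 = 40 thirty-second notes.
Each duration in thirty-second notes: dotted eighth note = 6; dotted quarter note = 12; dotted quarter = 12; quarter = 8; thirty-second = 1.
Altogether 6 + 12 + 12 + 8 + 1 = 39.
Remaining: 40 − 39 = 1 thirty-second note, which is a thirty-second note.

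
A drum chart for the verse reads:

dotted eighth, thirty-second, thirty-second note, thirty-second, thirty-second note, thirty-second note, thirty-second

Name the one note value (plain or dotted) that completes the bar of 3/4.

The bar of 3/4 = 24 thirty-second notes.
Working in thirty-second notes: dotted eighth = 6; thirty-second = 1; thirty-second note = 1; thirty-second = 1; thirty-second note = 1; thirty-second note = 1; thirty-second = 1.
Sum: 6 + 1 + 1 + 1 + 1 + 1 + 1 = 12.
Remaining: 24 − 12 = 12 thirty-second notes, which is a dotted quarter note.

dotted quarter note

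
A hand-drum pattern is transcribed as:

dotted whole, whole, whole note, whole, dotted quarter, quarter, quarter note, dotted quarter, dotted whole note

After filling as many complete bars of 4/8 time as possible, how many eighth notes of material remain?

2

One bar of 4/8 = 4 eighth notes.
Working in eighth notes: dotted whole = 12; whole = 8; whole note = 8; whole = 8; dotted quarter = 3; quarter = 2; quarter note = 2; dotted quarter = 3; dotted whole note = 12.
Total: 12 + 8 + 8 + 8 + 3 + 2 + 2 + 3 + 12 = 58.
58 ÷ 4 = 14 complete bars with 2 eighth notes remaining.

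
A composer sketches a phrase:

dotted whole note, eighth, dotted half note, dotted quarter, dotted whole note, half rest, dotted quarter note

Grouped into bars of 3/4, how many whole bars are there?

6

One bar of 3/4 = 6 eighth notes.
Each duration in eighth notes: dotted whole note = 12; eighth = 1; dotted half note = 6; dotted quarter = 3; dotted whole note = 12; half rest = 4; dotted quarter note = 3.
Total: 12 + 1 + 6 + 3 + 12 + 4 + 3 = 41.
41 ÷ 6 = 6 complete bars with 5 left over.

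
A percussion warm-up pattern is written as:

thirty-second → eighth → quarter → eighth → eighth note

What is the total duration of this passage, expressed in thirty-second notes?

21

Each duration in thirty-second notes: thirty-second = 1; eighth = 4; quarter = 8; eighth = 4; eighth note = 4.
Total: 1 + 4 + 8 + 4 + 4 = 21 thirty-second notes.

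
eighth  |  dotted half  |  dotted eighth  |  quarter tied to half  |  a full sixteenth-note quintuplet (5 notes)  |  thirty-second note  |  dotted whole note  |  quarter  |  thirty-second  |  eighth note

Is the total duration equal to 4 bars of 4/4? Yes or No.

One bar of 4/4 = 32 thirty-second notes, so 4 bars = 128.
In thirty-second notes: eighth = 4; dotted half = 24; dotted eighth = 6; quarter tied to half (quarter + half) = 24; a full sixteenth-note quintuplet (5 notes) (five quintuplet sixteenths span one quarter) = 8; thirty-second note = 1; dotted whole note = 48; quarter = 8; thirty-second = 1; eighth note = 4.
Sum: 4 + 24 + 6 + 24 + 8 + 1 + 48 + 8 + 1 + 4 = 128.
128 equals 128, so the answer is Yes.

Yes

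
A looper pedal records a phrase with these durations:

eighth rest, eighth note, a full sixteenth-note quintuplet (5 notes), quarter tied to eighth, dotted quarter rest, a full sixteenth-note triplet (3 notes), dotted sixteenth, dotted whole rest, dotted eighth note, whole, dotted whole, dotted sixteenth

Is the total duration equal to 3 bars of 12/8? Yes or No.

One bar of 12/8 = 48 thirty-second notes, so 3 bars = 144.
Convert each value to thirty-second notes: eighth rest = 4; eighth note = 4; a full sixteenth-note quintuplet (5 notes) (five quintuplet sixteenths span one quarter) = 8; quarter tied to eighth (quarter + eighth) = 12; dotted quarter rest = 12; a full sixteenth-note triplet (3 notes) (three triplet sixteenths span one eighth) = 4; dotted sixteenth = 3; dotted whole rest = 48; dotted eighth note = 6; whole = 32; dotted whole = 48; dotted sixteenth = 3.
Altogether 4 + 4 + 8 + 12 + 12 + 4 + 3 + 48 + 6 + 32 + 48 + 3 = 184.
184 exceeds 144, so the answer is No.

No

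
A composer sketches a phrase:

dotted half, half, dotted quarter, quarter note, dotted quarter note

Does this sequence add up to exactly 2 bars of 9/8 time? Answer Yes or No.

One bar of 9/8 = 9 eighth notes, so 2 bars = 18.
Convert each value to eighth notes: dotted half = 6; half = 4; dotted quarter = 3; quarter note = 2; dotted quarter note = 3.
Total: 6 + 4 + 3 + 2 + 3 = 18.
18 equals 18, so the answer is Yes.

Yes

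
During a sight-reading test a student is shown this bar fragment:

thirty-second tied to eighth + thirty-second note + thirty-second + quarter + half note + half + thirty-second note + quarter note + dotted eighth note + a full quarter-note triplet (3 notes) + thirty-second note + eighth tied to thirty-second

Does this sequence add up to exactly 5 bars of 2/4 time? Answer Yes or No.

No

One bar of 2/4 = 16 thirty-second notes, so 5 bars = 80.
Working in thirty-second notes: thirty-second tied to eighth (thirty-second + eighth) = 5; thirty-second note = 1; thirty-second = 1; quarter = 8; half note = 16; half = 16; thirty-second note = 1; quarter note = 8; dotted eighth note = 6; a full quarter-note triplet (3 notes) (three triplet quarters span one half) = 16; thirty-second note = 1; eighth tied to thirty-second (eighth + thirty-second) = 5.
Sum: 5 + 1 + 1 + 8 + 16 + 16 + 1 + 8 + 6 + 16 + 1 + 5 = 84.
84 exceeds 80, so the answer is No.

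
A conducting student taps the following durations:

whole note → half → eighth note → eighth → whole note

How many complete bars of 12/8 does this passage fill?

1

One bar of 12/8 = 12 eighth notes.
Convert each value to eighth notes: whole note = 8; half = 4; eighth note = 1; eighth = 1; whole note = 8.
Sum: 8 + 4 + 1 + 1 + 8 = 22.
22 ÷ 12 = 1 complete bar with 10 left over.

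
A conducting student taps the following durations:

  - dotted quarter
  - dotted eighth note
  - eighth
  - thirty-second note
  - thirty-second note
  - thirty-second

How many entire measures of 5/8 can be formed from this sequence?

1

One bar of 5/8 = 20 thirty-second notes.
Convert each value to thirty-second notes: dotted quarter = 12; dotted eighth note = 6; eighth = 4; thirty-second note = 1; thirty-second note = 1; thirty-second = 1.
Altogether 12 + 6 + 4 + 1 + 1 + 1 = 25.
25 ÷ 20 = 1 complete bar with 5 left over.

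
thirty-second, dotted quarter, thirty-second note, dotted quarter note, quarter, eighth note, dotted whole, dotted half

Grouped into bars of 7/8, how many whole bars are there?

One bar of 7/8 = 28 thirty-second notes.
Each duration in thirty-second notes: thirty-second = 1; dotted quarter = 12; thirty-second note = 1; dotted quarter note = 12; quarter = 8; eighth note = 4; dotted whole = 48; dotted half = 24.
Sum: 1 + 12 + 1 + 12 + 8 + 4 + 48 + 24 = 110.
110 ÷ 28 = 3 complete bars with 26 left over.

3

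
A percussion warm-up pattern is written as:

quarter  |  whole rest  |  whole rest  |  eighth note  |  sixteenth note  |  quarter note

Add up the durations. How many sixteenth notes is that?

Working in sixteenth notes: quarter = 4; whole rest = 16; whole rest = 16; eighth note = 2; sixteenth note = 1; quarter note = 4.
Adding: 4 + 16 + 16 + 2 + 1 + 4 = 43 sixteenth notes.

43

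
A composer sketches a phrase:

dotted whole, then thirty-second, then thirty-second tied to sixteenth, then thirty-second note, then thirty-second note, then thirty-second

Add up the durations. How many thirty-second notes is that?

Express everything in thirty-second notes: dotted whole = 48; thirty-second = 1; thirty-second tied to sixteenth (thirty-second + sixteenth) = 3; thirty-second note = 1; thirty-second note = 1; thirty-second = 1.
Altogether 48 + 1 + 3 + 1 + 1 + 1 = 55 thirty-second notes.

55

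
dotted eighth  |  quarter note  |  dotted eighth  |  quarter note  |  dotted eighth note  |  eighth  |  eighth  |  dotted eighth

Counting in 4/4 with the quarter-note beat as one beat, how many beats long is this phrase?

6

One quarter-note beat = 4 sixteenth notes.
Working in sixteenth notes: dotted eighth = 3; quarter note = 4; dotted eighth = 3; quarter note = 4; dotted eighth note = 3; eighth = 2; eighth = 2; dotted eighth = 3.
Sum: 3 + 4 + 3 + 4 + 3 + 2 + 2 + 3 = 24.
24 ÷ 4 = 6 beats.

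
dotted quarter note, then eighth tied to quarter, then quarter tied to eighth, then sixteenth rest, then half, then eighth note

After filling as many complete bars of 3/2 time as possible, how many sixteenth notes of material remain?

One bar of 3/2 = 24 sixteenth notes.
Working in sixteenth notes: dotted quarter note = 6; eighth tied to quarter (eighth + quarter) = 6; quarter tied to eighth (quarter + eighth) = 6; sixteenth rest = 1; half = 8; eighth note = 2.
Altogether 6 + 6 + 6 + 1 + 8 + 2 = 29.
29 ÷ 24 = 1 complete bar with 5 sixteenth notes remaining.

5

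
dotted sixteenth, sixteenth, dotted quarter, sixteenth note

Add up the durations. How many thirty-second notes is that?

19

Convert each value to thirty-second notes: dotted sixteenth = 3; sixteenth = 2; dotted quarter = 12; sixteenth note = 2.
Total: 3 + 2 + 12 + 2 = 19 thirty-second notes.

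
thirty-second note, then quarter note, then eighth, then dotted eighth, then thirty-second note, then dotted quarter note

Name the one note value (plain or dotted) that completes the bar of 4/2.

The bar of 4/2 = 64 thirty-second notes.
Each duration in thirty-second notes: thirty-second note = 1; quarter note = 8; eighth = 4; dotted eighth = 6; thirty-second note = 1; dotted quarter note = 12.
Total: 1 + 8 + 4 + 6 + 1 + 12 = 32.
Remaining: 64 − 32 = 32 thirty-second notes, which is a whole note.

whole note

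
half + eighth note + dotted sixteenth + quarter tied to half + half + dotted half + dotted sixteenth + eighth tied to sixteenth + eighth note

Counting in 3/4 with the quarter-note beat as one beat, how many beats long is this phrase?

One quarter-note beat = 8 thirty-second notes.
Express everything in thirty-second notes: half = 16; eighth note = 4; dotted sixteenth = 3; quarter tied to half (quarter + half) = 24; half = 16; dotted half = 24; dotted sixteenth = 3; eighth tied to sixteenth (eighth + sixteenth) = 6; eighth note = 4.
Adding: 16 + 4 + 3 + 24 + 16 + 24 + 3 + 6 + 4 = 100.
100 ÷ 8 = 12.5 beats.

12.5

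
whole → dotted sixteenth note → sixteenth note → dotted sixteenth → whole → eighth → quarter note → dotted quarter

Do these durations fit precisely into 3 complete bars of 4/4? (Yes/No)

Yes

One bar of 4/4 = 32 thirty-second notes, so 3 bars = 96.
Each duration in thirty-second notes: whole = 32; dotted sixteenth note = 3; sixteenth note = 2; dotted sixteenth = 3; whole = 32; eighth = 4; quarter note = 8; dotted quarter = 12.
Sum: 32 + 3 + 2 + 3 + 32 + 4 + 8 + 12 = 96.
96 equals 96, so the answer is Yes.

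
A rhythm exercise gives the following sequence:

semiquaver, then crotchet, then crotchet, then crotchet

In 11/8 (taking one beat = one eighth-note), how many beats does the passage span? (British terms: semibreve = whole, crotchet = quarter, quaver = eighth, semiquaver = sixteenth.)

6.5

One eighth-note beat = 2 sixteenth notes.
Working in sixteenth notes: semiquaver = 1; crotchet = 4; crotchet = 4; crotchet = 4.
Adding: 1 + 4 + 4 + 4 = 13.
13 ÷ 2 = 6.5 beats.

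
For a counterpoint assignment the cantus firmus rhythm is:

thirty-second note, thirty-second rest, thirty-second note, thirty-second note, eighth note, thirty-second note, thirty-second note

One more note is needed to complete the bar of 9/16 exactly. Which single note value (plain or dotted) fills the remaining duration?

The bar of 9/16 = 18 thirty-second notes.
In thirty-second notes: thirty-second note = 1; thirty-second rest = 1; thirty-second note = 1; thirty-second note = 1; eighth note = 4; thirty-second note = 1; thirty-second note = 1.
Sum: 1 + 1 + 1 + 1 + 4 + 1 + 1 = 10.
Remaining: 18 − 10 = 8 thirty-second notes, which is a quarter note.

quarter note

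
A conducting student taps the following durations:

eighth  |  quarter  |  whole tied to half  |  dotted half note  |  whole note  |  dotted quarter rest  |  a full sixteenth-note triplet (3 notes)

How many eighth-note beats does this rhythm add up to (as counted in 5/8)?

One eighth-note beat = 2 sixteenth notes.
Express everything in sixteenth notes: eighth = 2; quarter = 4; whole tied to half (whole + half) = 24; dotted half note = 12; whole note = 16; dotted quarter rest = 6; a full sixteenth-note triplet (3 notes) (three triplet sixteenths span one eighth) = 2.
Adding: 2 + 4 + 24 + 12 + 16 + 6 + 2 = 66.
66 ÷ 2 = 33 beats.

33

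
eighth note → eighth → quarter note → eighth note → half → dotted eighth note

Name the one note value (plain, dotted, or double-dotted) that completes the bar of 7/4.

double-dotted quarter note

The bar of 7/4 = 28 sixteenth notes.
Each duration in sixteenth notes: eighth note = 2; eighth = 2; quarter note = 4; eighth note = 2; half = 8; dotted eighth note = 3.
Sum: 2 + 2 + 4 + 2 + 8 + 3 = 21.
Remaining: 28 − 21 = 7 sixteenth notes, which is a double-dotted quarter note.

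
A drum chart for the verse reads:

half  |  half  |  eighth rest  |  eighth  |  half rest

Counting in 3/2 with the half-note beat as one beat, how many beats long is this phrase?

3.5

One half-note beat = 4 eighth notes.
In eighth notes: half = 4; half = 4; eighth rest = 1; eighth = 1; half rest = 4.
Total: 4 + 4 + 1 + 1 + 4 = 14.
14 ÷ 4 = 3.5 beats.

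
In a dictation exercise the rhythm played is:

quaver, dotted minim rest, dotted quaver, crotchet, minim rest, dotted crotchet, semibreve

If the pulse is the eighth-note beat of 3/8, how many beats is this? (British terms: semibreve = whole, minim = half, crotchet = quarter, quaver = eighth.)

25.5

One eighth-note beat = 2 sixteenth notes.
Each duration in sixteenth notes: quaver = 2; dotted minim rest = 12; dotted quaver = 3; crotchet = 4; minim rest = 8; dotted crotchet = 6; semibreve = 16.
Total: 2 + 12 + 3 + 4 + 8 + 6 + 16 = 51.
51 ÷ 2 = 25.5 beats.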